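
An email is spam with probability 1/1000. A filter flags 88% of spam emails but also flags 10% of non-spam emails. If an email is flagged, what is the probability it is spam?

Let D = the rare event, + = positive/flagged.
P(D) = 1/1000
P(+|D) = 88/100 = 22/25
P(+|D') = 10/100 = 1/10
P(+) = P(+|D)P(D) + P(+|D')P(D')
     = \frac{22}{25} × \frac{1}{1000} + \frac{1}{10} × \frac{999}{1000}
     = \frac{5039}{50000}
P(D|+) = P(+|D)P(D)/P(+) = \frac{44}{5039}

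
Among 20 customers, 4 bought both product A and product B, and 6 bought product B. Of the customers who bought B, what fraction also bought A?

P(A ∩ B) = 4/20 = 1/5
P(B) = 6/20 = 3/10
P(A|B) = P(A ∩ B) / P(B) = (1/5) / (3/10) = 2/3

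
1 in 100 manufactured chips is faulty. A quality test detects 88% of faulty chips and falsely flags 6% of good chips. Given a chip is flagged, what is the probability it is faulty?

Let D = the rare event, + = positive/flagged.
P(D) = 1/100
P(+|D) = 88/100 = 22/25
P(+|D') = 6/100 = 3/50
P(+) = P(+|D)P(D) + P(+|D')P(D')
     = \frac{22}{25} × \frac{1}{100} + \frac{3}{50} × \frac{99}{100}
     = \frac{341}{5000}
P(D|+) = P(+|D)P(D)/P(+) = \frac{4}{31}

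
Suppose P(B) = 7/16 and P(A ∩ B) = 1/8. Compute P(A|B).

P(A|B) = P(A ∩ B) / P(B)
= (1/8) / (7/16)
= 2/7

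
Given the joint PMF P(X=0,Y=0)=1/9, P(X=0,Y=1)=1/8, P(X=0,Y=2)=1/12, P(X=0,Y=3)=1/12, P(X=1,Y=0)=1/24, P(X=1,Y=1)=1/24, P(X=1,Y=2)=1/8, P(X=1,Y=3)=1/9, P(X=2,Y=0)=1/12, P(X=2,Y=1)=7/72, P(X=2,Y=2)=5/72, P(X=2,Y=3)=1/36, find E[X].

First find marginal of X:
P(X=0) = 29/72
P(X=1) = 23/72
P(X=2) = 5/18
E[X] = 0 × 29/72 + 1 × 23/72 + 2 × 5/18 = 7/8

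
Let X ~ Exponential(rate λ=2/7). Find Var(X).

For X ~ Exponential(rate λ=2/7):
Var(X) = \frac{49}{4}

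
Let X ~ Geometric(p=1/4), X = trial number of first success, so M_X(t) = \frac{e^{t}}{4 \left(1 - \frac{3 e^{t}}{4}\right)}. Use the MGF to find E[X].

To find E[X], compute M^(1)(0):
M^(1)(t) = \frac{e^{t}}{4 \left(1 - \frac{3 e^{t}}{4}\right)} + \frac{3 e^{2 t}}{16 \left(1 - \frac{3 e^{t}}{4}\right)^{2}}
M^(1)(0) = 4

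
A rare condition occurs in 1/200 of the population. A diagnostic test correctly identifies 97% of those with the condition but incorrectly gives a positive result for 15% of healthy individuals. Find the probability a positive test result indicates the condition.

Let D = the rare event, + = positive/flagged.
P(D) = 1/200
P(+|D) = 97/100
P(+|D') = 15/100 = 3/20
P(+) = P(+|D)P(D) + P(+|D')P(D')
     = \frac{97}{100} × \frac{1}{200} + \frac{3}{20} × \frac{199}{200}
     = \frac{1541}{10000}
P(D|+) = P(+|D)P(D)/P(+) = \frac{97}{3082}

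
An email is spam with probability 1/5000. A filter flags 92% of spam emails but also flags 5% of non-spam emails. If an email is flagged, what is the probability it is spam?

Let D = the rare event, + = positive/flagged.
P(D) = 1/5000
P(+|D) = 92/100 = 23/25
P(+|D') = 5/100 = 1/20
P(+) = P(+|D)P(D) + P(+|D')P(D')
     = \frac{23}{25} × \frac{1}{5000} + \frac{1}{20} × \frac{4999}{5000}
     = \frac{25087}{500000}
P(D|+) = P(+|D)P(D)/P(+) = \frac{92}{25087}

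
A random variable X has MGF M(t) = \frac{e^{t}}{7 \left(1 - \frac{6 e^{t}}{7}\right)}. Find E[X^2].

To find E[X^2], compute M^(2)(0):
M^(1)(t) = \frac{e^{t}}{7 \left(1 - \frac{6 e^{t}}{7}\right)} + \frac{6 e^{2 t}}{49 \left(1 - \frac{6 e^{t}}{7}\right)^{2}}
M^(2)(t) = \frac{e^{t}}{7 \left(1 - \frac{6 e^{t}}{7}\right)} + \frac{18 e^{2 t}}{49 \left(1 - \frac{6 e^{t}}{7}\right)^{2}} + \frac{72 e^{3 t}}{343 \left(1 - \frac{6 e^{t}}{7}\right)^{3}}
M^(2)(0) = 91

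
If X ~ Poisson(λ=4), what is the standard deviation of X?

For X ~ Poisson(λ=4):
Var(X) = 4
SD(X) = √(Var(X)) = √(4) = 2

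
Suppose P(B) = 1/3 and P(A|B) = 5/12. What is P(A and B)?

By definition, P(A|B) = P(A ∩ B) / P(B)
So P(A ∩ B) = P(A|B) × P(B)
= 5/12 × 1/3
= 5/36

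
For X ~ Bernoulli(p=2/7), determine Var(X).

For X ~ Bernoulli(p=2/7):
Var(X) = \frac{10}{49}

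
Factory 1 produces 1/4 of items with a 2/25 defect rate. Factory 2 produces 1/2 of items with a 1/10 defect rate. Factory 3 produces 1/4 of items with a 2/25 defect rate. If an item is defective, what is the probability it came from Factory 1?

Using Bayes' theorem:
P(F1) = 1/4, P(D|F1) = 2/25
P(F2) = 1/2, P(D|F2) = 1/10
P(F3) = 1/4, P(D|F3) = 2/25
P(D) = P(D|F1)P(F1) + P(D|F2)P(F2) + P(D|F3)P(F3)
     = \frac{9}{100}
P(F1|D) = P(D|F1)P(F1) / P(D)
= \frac{2}{9}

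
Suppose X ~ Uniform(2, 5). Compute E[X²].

Using the identity E[X²] = Var(X) + (E[X])²:
E[X] = \frac{7}{2}
Var(X) = \frac{3}{4}
E[X²] = \frac{3}{4} + (\frac{7}{2})²
= 13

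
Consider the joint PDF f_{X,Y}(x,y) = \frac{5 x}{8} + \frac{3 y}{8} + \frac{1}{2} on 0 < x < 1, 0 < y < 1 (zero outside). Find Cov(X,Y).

E[XY] = ∫∫ xy × f(x,y) dx dy = \frac{7}{24}
E[X] = \frac{53}{96}
E[Y] = \frac{17}{32}
Cov(X,Y) = E[XY] - E[X]E[Y] = - \frac{5}{3072}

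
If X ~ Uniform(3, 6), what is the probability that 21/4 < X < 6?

P(21/4 < X < 6) = ∫_{21/4}^{6} f(x) dx
where f(x) = \frac{1}{3}
= \frac{1}{4}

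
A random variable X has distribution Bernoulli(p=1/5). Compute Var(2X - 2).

For X ~ Bernoulli(p=1/5):
Var(X) = \frac{4}{25}
Var(2X - 2) = (2)² × Var(X) = 4 × \frac{4}{25} = \frac{16}{25}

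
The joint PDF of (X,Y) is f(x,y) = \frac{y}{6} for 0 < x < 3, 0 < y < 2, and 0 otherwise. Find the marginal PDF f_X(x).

f_X(x) = ∫_0^2 f(x,y) dy
= ∫_0^2 \frac{y}{6} dy
= \frac{1}{3} for 0 < x < 3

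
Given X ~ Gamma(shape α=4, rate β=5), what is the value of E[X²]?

Using the identity E[X²] = Var(X) + (E[X])²:
E[X] = \frac{4}{5}
Var(X) = \frac{4}{25}
E[X²] = \frac{4}{25} + (\frac{4}{5})²
= \frac{4}{5}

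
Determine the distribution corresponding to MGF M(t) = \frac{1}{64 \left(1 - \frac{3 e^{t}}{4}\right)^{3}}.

The MGF M(t) = \frac{1}{64 \left(1 - \frac{3 e^{t}}{4}\right)^{3}} is the standard form for the NegativeBinomial distribution.
Comparing with the known MGF formula identifies: NegBin(r=3, p=1/4), X = failures before r-th success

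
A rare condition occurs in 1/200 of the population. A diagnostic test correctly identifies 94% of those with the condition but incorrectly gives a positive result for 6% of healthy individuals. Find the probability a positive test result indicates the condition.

Let D = the rare event, + = positive/flagged.
P(D) = 1/200
P(+|D) = 94/100 = 47/50
P(+|D') = 6/100 = 3/50
P(+) = P(+|D)P(D) + P(+|D')P(D')
     = \frac{47}{50} × \frac{1}{200} + \frac{3}{50} × \frac{199}{200}
     = \frac{161}{2500}
P(D|+) = P(+|D)P(D)/P(+) = \frac{47}{644}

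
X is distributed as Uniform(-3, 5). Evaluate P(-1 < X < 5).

P(-1 < X < 5) = ∫_{-1}^{5} f(x) dx
where f(x) = \frac{1}{8}
= \frac{3}{4}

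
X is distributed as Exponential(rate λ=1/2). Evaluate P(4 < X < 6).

P(4 < X < 6) = ∫_{4}^{6} f(x) dx
where f(x) = \frac{e^{- \frac{x}{2}}}{2}
= - \frac{1 - e}{e^{3}}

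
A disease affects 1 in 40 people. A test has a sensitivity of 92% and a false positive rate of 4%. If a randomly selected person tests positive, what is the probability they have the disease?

Let D = the rare event, + = positive/flagged.
P(D) = 1/40
P(+|D) = 92/100 = 23/25
P(+|D') = 4/100 = 1/25
P(+) = P(+|D)P(D) + P(+|D')P(D')
     = \frac{23}{25} × \frac{1}{40} + \frac{1}{25} × \frac{39}{40}
     = \frac{31}{500}
P(D|+) = P(+|D)P(D)/P(+) = \frac{23}{62}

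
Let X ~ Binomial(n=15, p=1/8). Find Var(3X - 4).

For X ~ Binomial(n=15, p=1/8):
Var(X) = \frac{105}{64}
Var(3X - 4) = (3)² × Var(X) = 9 × \frac{105}{64} = \frac{945}{64}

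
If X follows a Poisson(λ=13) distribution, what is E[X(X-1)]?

E[X(X-1)] = E[X² - X] = E[X²] - E[X]
E[X] = 13
E[X²] = Var(X) + (E[X])² = 13 + (13)² = 182
E[X(X-1)] = 182 - 13 = 169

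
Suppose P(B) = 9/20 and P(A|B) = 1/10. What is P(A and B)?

By definition, P(A|B) = P(A ∩ B) / P(B)
So P(A ∩ B) = P(A|B) × P(B)
= 1/10 × 9/20
= 9/200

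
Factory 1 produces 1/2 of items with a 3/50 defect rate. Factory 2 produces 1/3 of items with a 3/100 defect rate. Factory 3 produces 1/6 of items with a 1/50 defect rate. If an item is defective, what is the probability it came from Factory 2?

Using Bayes' theorem:
P(F1) = 1/2, P(D|F1) = 3/50
P(F2) = 1/3, P(D|F2) = 3/100
P(F3) = 1/6, P(D|F3) = 1/50
P(D) = P(D|F1)P(F1) + P(D|F2)P(F2) + P(D|F3)P(F3)
     = \frac{13}{300}
P(F2|D) = P(D|F2)P(F2) / P(D)
= \frac{3}{13}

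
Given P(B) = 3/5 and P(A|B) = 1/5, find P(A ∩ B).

By definition, P(A|B) = P(A ∩ B) / P(B)
So P(A ∩ B) = P(A|B) × P(B)
= 1/5 × 3/5
= 3/25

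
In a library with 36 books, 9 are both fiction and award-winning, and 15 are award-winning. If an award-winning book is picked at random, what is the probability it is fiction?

P(A ∩ B) = 9/36 = 1/4
P(B) = 15/36 = 5/12
P(A|B) = P(A ∩ B) / P(B) = (1/4) / (5/12) = 3/5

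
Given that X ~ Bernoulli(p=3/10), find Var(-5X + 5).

For X ~ Bernoulli(p=3/10):
Var(X) = \frac{21}{100}
Var(-5X + 5) = (-5)² × Var(X) = 25 × \frac{21}{100} = \frac{21}{4}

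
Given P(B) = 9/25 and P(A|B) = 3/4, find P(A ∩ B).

By definition, P(A|B) = P(A ∩ B) / P(B)
So P(A ∩ B) = P(A|B) × P(B)
= 3/4 × 9/25
= 27/100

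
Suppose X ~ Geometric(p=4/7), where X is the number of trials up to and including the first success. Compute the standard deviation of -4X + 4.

For X ~ Geometric(p=4/7), where X is the number of trials up to and including the first success:
Var(X) = \frac{21}{16}
SD(X) = √(Var(X)) = √(\frac{21}{16}) = \frac{\sqrt{21}}{4}
SD(-4X + 4) = |-4| × SD(X) = 4 × \frac{\sqrt{21}}{4} = \sqrt{21}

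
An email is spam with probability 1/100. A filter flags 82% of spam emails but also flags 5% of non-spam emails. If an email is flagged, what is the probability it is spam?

Let D = the rare event, + = positive/flagged.
P(D) = 1/100
P(+|D) = 82/100 = 41/50
P(+|D') = 5/100 = 1/20
P(+) = P(+|D)P(D) + P(+|D')P(D')
     = \frac{41}{50} × \frac{1}{100} + \frac{1}{20} × \frac{99}{100}
     = \frac{577}{10000}
P(D|+) = P(+|D)P(D)/P(+) = \frac{82}{577}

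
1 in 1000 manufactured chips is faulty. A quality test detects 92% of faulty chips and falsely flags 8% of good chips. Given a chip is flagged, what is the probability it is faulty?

Let D = the rare event, + = positive/flagged.
P(D) = 1/1000
P(+|D) = 92/100 = 23/25
P(+|D') = 8/100 = 2/25
P(+) = P(+|D)P(D) + P(+|D')P(D')
     = \frac{23}{25} × \frac{1}{1000} + \frac{2}{25} × \frac{999}{1000}
     = \frac{2021}{25000}
P(D|+) = P(+|D)P(D)/P(+) = \frac{23}{2021}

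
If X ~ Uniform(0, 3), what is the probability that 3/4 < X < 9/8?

P(3/4 < X < 9/8) = ∫_{3/4}^{9/8} f(x) dx
where f(x) = \frac{1}{3}
= \frac{1}{8}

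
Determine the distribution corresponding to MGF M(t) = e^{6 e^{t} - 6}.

The MGF M(t) = e^{6 e^{t} - 6} is the standard form for the Poisson distribution.
Comparing with the known MGF formula identifies: Poisson(λ=6)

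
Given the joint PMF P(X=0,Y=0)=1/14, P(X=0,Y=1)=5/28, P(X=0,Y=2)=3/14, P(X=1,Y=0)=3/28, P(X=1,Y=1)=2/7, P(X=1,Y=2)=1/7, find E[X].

First find marginal of X:
P(X=0) = 13/28
P(X=1) = 15/28
E[X] = 0 × 13/28 + 1 × 15/28 = 15/28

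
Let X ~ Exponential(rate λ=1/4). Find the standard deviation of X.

For X ~ Exponential(rate λ=1/4):
Var(X) = 16
SD(X) = √(Var(X)) = √(16) = 4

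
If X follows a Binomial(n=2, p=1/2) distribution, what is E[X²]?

Using the identity E[X²] = Var(X) + (E[X])²:
E[X] = 1
Var(X) = \frac{1}{2}
E[X²] = \frac{1}{2} + (1)²
= \frac{3}{2}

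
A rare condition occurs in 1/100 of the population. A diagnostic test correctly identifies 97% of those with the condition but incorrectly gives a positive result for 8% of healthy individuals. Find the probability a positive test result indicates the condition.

Let D = the rare event, + = positive/flagged.
P(D) = 1/100
P(+|D) = 97/100
P(+|D') = 8/100 = 2/25
P(+) = P(+|D)P(D) + P(+|D')P(D')
     = \frac{97}{100} × \frac{1}{100} + \frac{2}{25} × \frac{99}{100}
     = \frac{889}{10000}
P(D|+) = P(+|D)P(D)/P(+) = \frac{97}{889}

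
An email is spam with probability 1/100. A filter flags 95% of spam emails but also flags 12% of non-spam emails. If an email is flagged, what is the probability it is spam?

Let D = the rare event, + = positive/flagged.
P(D) = 1/100
P(+|D) = 95/100 = 19/20
P(+|D') = 12/100 = 3/25
P(+) = P(+|D)P(D) + P(+|D')P(D')
     = \frac{19}{20} × \frac{1}{100} + \frac{3}{25} × \frac{99}{100}
     = \frac{1283}{10000}
P(D|+) = P(+|D)P(D)/P(+) = \frac{95}{1283}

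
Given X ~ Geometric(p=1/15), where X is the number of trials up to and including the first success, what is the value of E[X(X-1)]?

E[X(X-1)] = E[X² - X] = E[X²] - E[X]
E[X] = 15
E[X²] = Var(X) + (E[X])² = 210 + (15)² = 435
E[X(X-1)] = 435 - 15 = 420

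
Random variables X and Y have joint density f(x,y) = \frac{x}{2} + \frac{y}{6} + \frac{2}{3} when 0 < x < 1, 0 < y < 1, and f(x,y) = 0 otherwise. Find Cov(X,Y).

E[XY] = ∫∫ xy × f(x,y) dx dy = \frac{5}{18}
E[X] = \frac{13}{24}
E[Y] = \frac{37}{72}
Cov(X,Y) = E[XY] - E[X]E[Y] = - \frac{1}{1728}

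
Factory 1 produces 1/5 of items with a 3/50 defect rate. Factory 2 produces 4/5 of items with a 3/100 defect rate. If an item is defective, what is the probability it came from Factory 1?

Using Bayes' theorem:
P(F1) = 1/5, P(D|F1) = 3/50
P(F2) = 4/5, P(D|F2) = 3/100
P(D) = P(D|F1)P(F1) + P(D|F2)P(F2)
     = \frac{9}{250}
P(F1|D) = P(D|F1)P(F1) / P(D)
= \frac{1}{3}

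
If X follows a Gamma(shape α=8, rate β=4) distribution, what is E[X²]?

Using the identity E[X²] = Var(X) + (E[X])²:
E[X] = 2
Var(X) = \frac{1}{2}
E[X²] = \frac{1}{2} + (2)²
= \frac{9}{2}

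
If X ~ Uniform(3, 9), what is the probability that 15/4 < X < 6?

P(15/4 < X < 6) = ∫_{15/4}^{6} f(x) dx
where f(x) = \frac{1}{6}
= \frac{3}{8}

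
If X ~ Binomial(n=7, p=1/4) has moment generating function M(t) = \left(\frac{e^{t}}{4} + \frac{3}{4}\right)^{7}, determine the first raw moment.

To find E[X], compute M^(1)(0):
M^(1)(t) = \frac{7 \left(\frac{e^{t}}{4} + \frac{3}{4}\right)^{6} e^{t}}{4}
M^(1)(0) = \frac{7}{4}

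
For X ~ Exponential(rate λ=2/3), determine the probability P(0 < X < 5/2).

P(0 < X < 5/2) = ∫_{0}^{5/2} f(x) dx
where f(x) = \frac{2 e^{- \frac{2 x}{3}}}{3}
= 1 - e^{- \frac{5}{3}}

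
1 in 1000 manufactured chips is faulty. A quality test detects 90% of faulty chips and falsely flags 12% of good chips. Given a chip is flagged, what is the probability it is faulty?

Let D = the rare event, + = positive/flagged.
P(D) = 1/1000
P(+|D) = 90/100 = 9/10
P(+|D') = 12/100 = 3/25
P(+) = P(+|D)P(D) + P(+|D')P(D')
     = \frac{9}{10} × \frac{1}{1000} + \frac{3}{25} × \frac{999}{1000}
     = \frac{6039}{50000}
P(D|+) = P(+|D)P(D)/P(+) = \frac{5}{671}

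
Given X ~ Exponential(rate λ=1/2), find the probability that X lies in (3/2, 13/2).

P(3/2 < X < 13/2) = ∫_{3/2}^{13/2} f(x) dx
where f(x) = \frac{e^{- \frac{x}{2}}}{2}
= - \frac{1 - e^{\frac{5}{2}}}{e^{\frac{13}{4}}}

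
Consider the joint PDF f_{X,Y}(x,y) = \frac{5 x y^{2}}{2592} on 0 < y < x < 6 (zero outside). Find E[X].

f_X(x) = ∫_0^x \frac{5 x y^{2}}{2592} dy = \frac{5 x^{4}}{7776}
E[X] = ∫_0^6 x × (\frac{5 x^{4}}{7776}) dx = 5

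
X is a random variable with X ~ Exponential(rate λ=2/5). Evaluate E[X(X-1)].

E[X(X-1)] = E[X² - X] = E[X²] - E[X]
E[X] = \frac{5}{2}
E[X²] = Var(X) + (E[X])² = \frac{25}{4} + (\frac{5}{2})² = \frac{25}{2}
E[X(X-1)] = \frac{25}{2} - \frac{5}{2} = 10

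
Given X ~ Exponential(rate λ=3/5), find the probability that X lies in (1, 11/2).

P(1 < X < 11/2) = ∫_{1}^{11/2} f(x) dx
where f(x) = \frac{3 e^{- \frac{3 x}{5}}}{5}
= - \frac{1}{e^{\frac{33}{10}}} + e^{- \frac{3}{5}}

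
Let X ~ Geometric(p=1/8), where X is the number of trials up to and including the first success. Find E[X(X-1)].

E[X(X-1)] = E[X² - X] = E[X²] - E[X]
E[X] = 8
E[X²] = Var(X) + (E[X])² = 56 + (8)² = 120
E[X(X-1)] = 120 - 8 = 112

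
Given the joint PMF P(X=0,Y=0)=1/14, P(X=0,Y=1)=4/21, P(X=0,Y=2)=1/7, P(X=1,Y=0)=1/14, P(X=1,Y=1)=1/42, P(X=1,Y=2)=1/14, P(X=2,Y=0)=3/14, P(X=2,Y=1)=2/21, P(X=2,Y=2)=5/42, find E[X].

First find marginal of X:
P(X=0) = 17/42
P(X=1) = 1/6
P(X=2) = 3/7
E[X] = 0 × 17/42 + 1 × 1/6 + 2 × 3/7 = 43/42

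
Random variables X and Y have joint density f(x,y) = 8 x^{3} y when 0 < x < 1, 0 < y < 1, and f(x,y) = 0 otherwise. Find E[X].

E[X] = ∫_0^1 ∫_0^1 x × f(x,y) dy dx
= ∫_0^1 ∫_0^1 x × (8 x^{3} y) dy dx
= \frac{4}{5}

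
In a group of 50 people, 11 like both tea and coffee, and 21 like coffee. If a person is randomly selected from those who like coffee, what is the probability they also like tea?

P(A ∩ B) = 11/50
P(B) = 21/50
P(A|B) = P(A ∩ B) / P(B) = (11/50) / (21/50) = 11/21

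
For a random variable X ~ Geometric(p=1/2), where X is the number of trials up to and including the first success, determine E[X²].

Using the identity E[X²] = Var(X) + (E[X])²:
E[X] = 2
Var(X) = 2
E[X²] = 2 + (2)²
= 6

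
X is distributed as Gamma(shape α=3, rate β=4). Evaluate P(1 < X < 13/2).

P(1 < X < 13/2) = ∫_{1}^{13/2} f(x) dx
where f(x) = 32 x^{2} e^{- 4 x}
= \frac{-365 + 13 e^{22}}{e^{26}}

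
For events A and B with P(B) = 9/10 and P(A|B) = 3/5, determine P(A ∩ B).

By definition, P(A|B) = P(A ∩ B) / P(B)
So P(A ∩ B) = P(A|B) × P(B)
= 3/5 × 9/10
= 27/50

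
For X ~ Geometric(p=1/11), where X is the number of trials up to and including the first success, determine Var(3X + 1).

For X ~ Geometric(p=1/11), where X is the number of trials up to and including the first success:
Var(X) = 110
Var(3X + 1) = (3)² × Var(X) = 9 × 110 = 990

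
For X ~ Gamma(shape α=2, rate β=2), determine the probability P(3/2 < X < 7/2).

P(3/2 < X < 7/2) = ∫_{3/2}^{7/2} f(x) dx
where f(x) = 4 x e^{- 2 x}
= \frac{4 \left(-2 + e^{4}\right)}{e^{7}}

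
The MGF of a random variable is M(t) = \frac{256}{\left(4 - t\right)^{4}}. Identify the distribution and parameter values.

The MGF M(t) = \frac{256}{\left(4 - t\right)^{4}} is the standard form for the Gamma distribution.
Comparing with the known MGF formula identifies: Gamma(shape α=4, rate β=4)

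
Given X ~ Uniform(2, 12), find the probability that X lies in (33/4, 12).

P(33/4 < X < 12) = ∫_{33/4}^{12} f(x) dx
where f(x) = \frac{1}{10}
= \frac{3}{8}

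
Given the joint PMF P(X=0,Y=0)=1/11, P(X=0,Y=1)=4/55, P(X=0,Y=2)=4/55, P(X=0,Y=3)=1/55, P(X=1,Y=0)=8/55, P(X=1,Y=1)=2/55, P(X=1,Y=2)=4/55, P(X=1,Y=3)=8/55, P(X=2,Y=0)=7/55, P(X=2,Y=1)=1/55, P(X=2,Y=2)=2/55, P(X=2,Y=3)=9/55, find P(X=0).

P(X=0) = P(X=0,Y=0) + P(X=0,Y=1) + P(X=0,Y=2) + P(X=0,Y=3)
= 1/11 + 4/55 + 4/55 + 1/55
= 14/55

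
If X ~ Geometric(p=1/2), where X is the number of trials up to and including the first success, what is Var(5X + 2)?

For X ~ Geometric(p=1/2), where X is the number of trials up to and including the first success:
Var(X) = 2
Var(5X + 2) = (5)² × Var(X) = 25 × 2 = 50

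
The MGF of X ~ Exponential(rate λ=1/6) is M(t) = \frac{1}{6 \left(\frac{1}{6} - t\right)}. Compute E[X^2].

To find E[X^2], compute M^(2)(0):
M^(1)(t) = \frac{1}{6 \left(\frac{1}{6} - t\right)^{2}}
M^(2)(t) = \frac{1}{3 \left(\frac{1}{6} - t\right)^{3}}
M^(2)(0) = 72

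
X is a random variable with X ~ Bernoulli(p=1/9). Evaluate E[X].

For X ~ Bernoulli(p=1/9), the expected value is:
E[X] = \frac{1}{9}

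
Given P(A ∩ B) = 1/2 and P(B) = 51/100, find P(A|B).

P(A|B) = P(A ∩ B) / P(B)
= (1/2) / (51/100)
= 50/51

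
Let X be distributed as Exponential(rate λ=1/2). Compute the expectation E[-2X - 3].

For X ~ Exponential(rate λ=1/2):
E[X] = 2
E[-2X - 3] = -2 × E[X] - 3 = -7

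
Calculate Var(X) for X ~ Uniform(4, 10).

For X ~ Uniform(4, 10):
Var(X) = 3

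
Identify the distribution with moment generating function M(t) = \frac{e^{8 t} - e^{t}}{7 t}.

The MGF M(t) = \frac{e^{8 t} - e^{t}}{7 t} is the standard form for the Uniform distribution.
Comparing with the known MGF formula identifies: Uniform(1, 8)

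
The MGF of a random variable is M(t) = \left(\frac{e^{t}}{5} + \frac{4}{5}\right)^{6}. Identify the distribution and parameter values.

The MGF M(t) = \left(\frac{e^{t}}{5} + \frac{4}{5}\right)^{6} is the standard form for the Binomial distribution.
Comparing with the known MGF formula identifies: Binomial(n=6, p=1/5)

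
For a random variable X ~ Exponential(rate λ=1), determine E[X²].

Using the identity E[X²] = Var(X) + (E[X])²:
E[X] = 1
Var(X) = 1
E[X²] = 1 + (1)²
= 2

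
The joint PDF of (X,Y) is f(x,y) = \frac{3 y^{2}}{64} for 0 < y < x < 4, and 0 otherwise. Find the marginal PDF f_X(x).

f_X(x) = ∫_0^x \frac{3 y^{2}}{64} dy = \frac{x^{3}}{64}
for 0 < x < 4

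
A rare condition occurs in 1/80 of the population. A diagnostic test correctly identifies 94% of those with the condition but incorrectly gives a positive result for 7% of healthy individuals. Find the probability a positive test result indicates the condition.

Let D = the rare event, + = positive/flagged.
P(D) = 1/80
P(+|D) = 94/100 = 47/50
P(+|D') = 7/100
P(+) = P(+|D)P(D) + P(+|D')P(D')
     = \frac{47}{50} × \frac{1}{80} + \frac{7}{100} × \frac{79}{80}
     = \frac{647}{8000}
P(D|+) = P(+|D)P(D)/P(+) = \frac{94}{647}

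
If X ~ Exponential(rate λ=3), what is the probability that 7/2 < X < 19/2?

P(7/2 < X < 19/2) = ∫_{7/2}^{19/2} f(x) dx
where f(x) = 3 e^{- 3 x}
= - \frac{1 - e^{18}}{e^{\frac{57}{2}}}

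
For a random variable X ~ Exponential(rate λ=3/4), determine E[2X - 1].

For X ~ Exponential(rate λ=3/4):
E[X] = \frac{4}{3}
E[2X - 1] = 2 × E[X] - 1 = \frac{5}{3}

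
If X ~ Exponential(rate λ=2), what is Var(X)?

For X ~ Exponential(rate λ=2):
Var(X) = \frac{1}{4}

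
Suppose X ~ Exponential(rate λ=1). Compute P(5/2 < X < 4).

P(5/2 < X < 4) = ∫_{5/2}^{4} f(x) dx
where f(x) = e^{- x}
= - \frac{1}{e^{4}} + e^{- \frac{5}{2}}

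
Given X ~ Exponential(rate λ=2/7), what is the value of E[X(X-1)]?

E[X(X-1)] = E[X² - X] = E[X²] - E[X]
E[X] = \frac{7}{2}
E[X²] = Var(X) + (E[X])² = \frac{49}{4} + (\frac{7}{2})² = \frac{49}{2}
E[X(X-1)] = \frac{49}{2} - \frac{7}{2} = 21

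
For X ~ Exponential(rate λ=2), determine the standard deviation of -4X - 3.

For X ~ Exponential(rate λ=2):
Var(X) = \frac{1}{4}
SD(X) = √(Var(X)) = √(\frac{1}{4}) = \frac{1}{2}
SD(-4X - 3) = |-4| × SD(X) = 4 × \frac{1}{2} = 2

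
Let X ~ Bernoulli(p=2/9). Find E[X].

For X ~ Bernoulli(p=2/9), the expected value is:
E[X] = \frac{2}{9}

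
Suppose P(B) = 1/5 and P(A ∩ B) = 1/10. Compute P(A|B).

P(A|B) = P(A ∩ B) / P(B)
= (1/10) / (1/5)
= 1/2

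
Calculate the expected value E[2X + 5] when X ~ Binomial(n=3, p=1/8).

For X ~ Binomial(n=3, p=1/8):
E[X] = \frac{3}{8}
E[2X + 5] = 2 × E[X] + 5 = \frac{23}{4}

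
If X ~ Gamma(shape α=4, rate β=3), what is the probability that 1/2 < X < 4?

P(1/2 < X < 4) = ∫_{1/2}^{4} f(x) dx
where f(x) = \frac{27 x^{3} e^{- 3 x}}{2}
= - \frac{373}{e^{12}} + \frac{67}{16 e^{\frac{3}{2}}}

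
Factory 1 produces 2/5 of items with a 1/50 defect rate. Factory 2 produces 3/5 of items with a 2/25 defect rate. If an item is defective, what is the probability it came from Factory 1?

Using Bayes' theorem:
P(F1) = 2/5, P(D|F1) = 1/50
P(F2) = 3/5, P(D|F2) = 2/25
P(D) = P(D|F1)P(F1) + P(D|F2)P(F2)
     = \frac{7}{125}
P(F1|D) = P(D|F1)P(F1) / P(D)
= \frac{1}{7}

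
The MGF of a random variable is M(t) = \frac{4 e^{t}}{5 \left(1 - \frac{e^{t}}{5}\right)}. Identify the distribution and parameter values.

The MGF M(t) = \frac{4 e^{t}}{5 \left(1 - \frac{e^{t}}{5}\right)} is the standard form for the Geometric distribution.
Comparing with the known MGF formula identifies: Geometric(p=4/5), X = trial number of first success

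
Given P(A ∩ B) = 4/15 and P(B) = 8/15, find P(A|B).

P(A|B) = P(A ∩ B) / P(B)
= (4/15) / (8/15)
= 1/2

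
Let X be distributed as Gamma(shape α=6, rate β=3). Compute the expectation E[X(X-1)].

E[X(X-1)] = E[X² - X] = E[X²] - E[X]
E[X] = 2
E[X²] = Var(X) + (E[X])² = \frac{2}{3} + (2)² = \frac{14}{3}
E[X(X-1)] = \frac{14}{3} - 2 = \frac{8}{3}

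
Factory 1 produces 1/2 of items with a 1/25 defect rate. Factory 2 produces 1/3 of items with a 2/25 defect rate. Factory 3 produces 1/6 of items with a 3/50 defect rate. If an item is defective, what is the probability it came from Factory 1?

Using Bayes' theorem:
P(F1) = 1/2, P(D|F1) = 1/25
P(F2) = 1/3, P(D|F2) = 2/25
P(F3) = 1/6, P(D|F3) = 3/50
P(D) = P(D|F1)P(F1) + P(D|F2)P(F2) + P(D|F3)P(F3)
     = \frac{17}{300}
P(F1|D) = P(D|F1)P(F1) / P(D)
= \frac{6}{17}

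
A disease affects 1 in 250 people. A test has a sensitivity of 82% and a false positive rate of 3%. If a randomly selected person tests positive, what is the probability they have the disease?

Let D = the rare event, + = positive/flagged.
P(D) = 1/250
P(+|D) = 82/100 = 41/50
P(+|D') = 3/100
P(+) = P(+|D)P(D) + P(+|D')P(D')
     = \frac{41}{50} × \frac{1}{250} + \frac{3}{100} × \frac{249}{250}
     = \frac{829}{25000}
P(D|+) = P(+|D)P(D)/P(+) = \frac{82}{829}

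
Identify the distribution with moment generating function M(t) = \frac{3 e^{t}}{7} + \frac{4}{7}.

The MGF M(t) = \frac{3 e^{t}}{7} + \frac{4}{7} is the standard form for the Bernoulli distribution.
Comparing with the known MGF formula identifies: Bernoulli(p=3/7)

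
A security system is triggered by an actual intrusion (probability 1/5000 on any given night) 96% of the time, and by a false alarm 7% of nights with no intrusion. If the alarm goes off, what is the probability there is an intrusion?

Let D = the rare event, + = positive/flagged.
P(D) = 1/5000
P(+|D) = 96/100 = 24/25
P(+|D') = 7/100
P(+) = P(+|D)P(D) + P(+|D')P(D')
     = \frac{24}{25} × \frac{1}{5000} + \frac{7}{100} × \frac{4999}{5000}
     = \frac{35089}{500000}
P(D|+) = P(+|D)P(D)/P(+) = \frac{96}{35089}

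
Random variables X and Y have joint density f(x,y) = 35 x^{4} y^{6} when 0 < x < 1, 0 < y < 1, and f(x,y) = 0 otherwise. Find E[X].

E[X] = ∫_0^1 ∫_0^1 x × f(x,y) dy dx
= ∫_0^1 ∫_0^1 x × (35 x^{4} y^{6}) dy dx
= \frac{5}{6}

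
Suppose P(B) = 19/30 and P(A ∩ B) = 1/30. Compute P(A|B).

P(A|B) = P(A ∩ B) / P(B)
= (1/30) / (19/30)
= 1/19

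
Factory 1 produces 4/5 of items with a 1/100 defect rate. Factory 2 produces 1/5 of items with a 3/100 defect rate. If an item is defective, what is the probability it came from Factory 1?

Using Bayes' theorem:
P(F1) = 4/5, P(D|F1) = 1/100
P(F2) = 1/5, P(D|F2) = 3/100
P(D) = P(D|F1)P(F1) + P(D|F2)P(F2)
     = \frac{7}{500}
P(F1|D) = P(D|F1)P(F1) / P(D)
= \frac{4}{7}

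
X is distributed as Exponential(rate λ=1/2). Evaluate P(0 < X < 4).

P(0 < X < 4) = ∫_{0}^{4} f(x) dx
where f(x) = \frac{e^{- \frac{x}{2}}}{2}
= 1 - e^{-2}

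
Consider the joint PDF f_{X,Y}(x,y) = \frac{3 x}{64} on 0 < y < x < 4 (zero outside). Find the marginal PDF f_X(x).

f_X(x) = ∫_0^x \frac{3 x}{64} dy = \frac{3 x^{2}}{64}
for 0 < x < 4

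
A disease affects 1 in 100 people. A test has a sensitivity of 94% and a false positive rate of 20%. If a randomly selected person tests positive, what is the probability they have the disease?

Let D = the rare event, + = positive/flagged.
P(D) = 1/100
P(+|D) = 94/100 = 47/50
P(+|D') = 20/100 = 1/5
P(+) = P(+|D)P(D) + P(+|D')P(D')
     = \frac{47}{50} × \frac{1}{100} + \frac{1}{5} × \frac{99}{100}
     = \frac{1037}{5000}
P(D|+) = P(+|D)P(D)/P(+) = \frac{47}{1037}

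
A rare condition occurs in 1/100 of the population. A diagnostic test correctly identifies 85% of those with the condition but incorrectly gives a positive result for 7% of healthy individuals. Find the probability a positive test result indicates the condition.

Let D = the rare event, + = positive/flagged.
P(D) = 1/100
P(+|D) = 85/100 = 17/20
P(+|D') = 7/100
P(+) = P(+|D)P(D) + P(+|D')P(D')
     = \frac{17}{20} × \frac{1}{100} + \frac{7}{100} × \frac{99}{100}
     = \frac{389}{5000}
P(D|+) = P(+|D)P(D)/P(+) = \frac{85}{778}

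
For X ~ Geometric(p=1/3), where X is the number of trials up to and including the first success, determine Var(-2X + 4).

For X ~ Geometric(p=1/3), where X is the number of trials up to and including the first success:
Var(X) = 6
Var(-2X + 4) = (-2)² × Var(X) = 4 × 6 = 24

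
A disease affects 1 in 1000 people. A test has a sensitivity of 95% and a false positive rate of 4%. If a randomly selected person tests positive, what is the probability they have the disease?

Let D = the rare event, + = positive/flagged.
P(D) = 1/1000
P(+|D) = 95/100 = 19/20
P(+|D') = 4/100 = 1/25
P(+) = P(+|D)P(D) + P(+|D')P(D')
     = \frac{19}{20} × \frac{1}{1000} + \frac{1}{25} × \frac{999}{1000}
     = \frac{4091}{100000}
P(D|+) = P(+|D)P(D)/P(+) = \frac{95}{4091}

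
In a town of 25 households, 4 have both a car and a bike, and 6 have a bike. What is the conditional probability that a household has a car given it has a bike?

P(A ∩ B) = 4/25
P(B) = 6/25
P(A|B) = P(A ∩ B) / P(B) = (4/25) / (6/25) = 2/3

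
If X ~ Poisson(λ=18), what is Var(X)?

For X ~ Poisson(λ=18):
Var(X) = 18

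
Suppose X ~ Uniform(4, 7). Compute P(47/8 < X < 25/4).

P(47/8 < X < 25/4) = ∫_{47/8}^{25/4} f(x) dx
where f(x) = \frac{1}{3}
= \frac{1}{8}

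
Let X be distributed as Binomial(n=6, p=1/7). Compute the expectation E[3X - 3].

For X ~ Binomial(n=6, p=1/7):
E[X] = \frac{6}{7}
E[3X - 3] = 3 × E[X] - 3 = - \frac{3}{7}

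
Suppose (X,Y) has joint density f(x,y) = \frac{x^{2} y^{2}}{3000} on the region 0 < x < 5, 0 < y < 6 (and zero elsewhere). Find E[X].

f_X(x) = ∫_0^6 \frac{x^{2} y^{2}}{3000} dy = \frac{3 x^{2}}{125}
E[X] = ∫_0^5 x × (\frac{3 x^{2}}{125}) dx = \frac{15}{4}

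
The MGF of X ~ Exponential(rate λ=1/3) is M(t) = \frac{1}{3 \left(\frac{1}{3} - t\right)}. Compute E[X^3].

To find E[X^3], compute M^(3)(0):
M^(1)(t) = \frac{1}{3 \left(\frac{1}{3} - t\right)^{2}}
M^(2)(t) = \frac{2}{3 \left(\frac{1}{3} - t\right)^{3}}
M^(3)(t) = \frac{2}{\left(\frac{1}{3} - t\right)^{4}}
M^(3)(0) = 162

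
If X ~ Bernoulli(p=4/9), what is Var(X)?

For X ~ Bernoulli(p=4/9):
Var(X) = \frac{20}{81}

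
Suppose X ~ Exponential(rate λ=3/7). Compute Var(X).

For X ~ Exponential(rate λ=3/7):
Var(X) = \frac{49}{9}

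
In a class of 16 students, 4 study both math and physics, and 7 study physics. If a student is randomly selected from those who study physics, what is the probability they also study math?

P(A ∩ B) = 4/16 = 1/4
P(B) = 7/16
P(A|B) = P(A ∩ B) / P(B) = (1/4) / (7/16) = 4/7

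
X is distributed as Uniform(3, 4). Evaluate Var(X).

For X ~ Uniform(3, 4):
Var(X) = \frac{1}{12}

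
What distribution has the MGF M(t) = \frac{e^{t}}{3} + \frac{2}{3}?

The MGF M(t) = \frac{e^{t}}{3} + \frac{2}{3} is the standard form for the Bernoulli distribution.
Comparing with the known MGF formula identifies: Bernoulli(p=1/3)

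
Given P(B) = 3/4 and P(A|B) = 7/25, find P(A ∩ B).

By definition, P(A|B) = P(A ∩ B) / P(B)
So P(A ∩ B) = P(A|B) × P(B)
= 7/25 × 3/4
= 21/100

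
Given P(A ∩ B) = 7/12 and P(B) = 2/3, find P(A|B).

P(A|B) = P(A ∩ B) / P(B)
= (7/12) / (2/3)
= 7/8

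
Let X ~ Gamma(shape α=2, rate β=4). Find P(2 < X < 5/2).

P(2 < X < 5/2) = ∫_{2}^{5/2} f(x) dx
where f(x) = 16 x e^{- 4 x}
= \frac{-11 + 9 e^{2}}{e^{10}}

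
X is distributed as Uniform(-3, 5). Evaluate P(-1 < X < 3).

P(-1 < X < 3) = ∫_{-1}^{3} f(x) dx
where f(x) = \frac{1}{8}
= \frac{1}{2}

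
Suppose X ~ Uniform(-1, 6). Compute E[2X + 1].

For X ~ Uniform(-1, 6):
E[X] = \frac{5}{2}
E[2X + 1] = 2 × E[X] + 1 = 6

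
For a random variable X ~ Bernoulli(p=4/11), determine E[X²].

Using the identity E[X²] = Var(X) + (E[X])²:
E[X] = \frac{4}{11}
Var(X) = \frac{28}{121}
E[X²] = \frac{28}{121} + (\frac{4}{11})²
= \frac{4}{11}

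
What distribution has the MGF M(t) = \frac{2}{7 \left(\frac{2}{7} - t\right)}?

The MGF M(t) = \frac{2}{7 \left(\frac{2}{7} - t\right)} is the standard form for the Exponential distribution.
Comparing with the known MGF formula identifies: Exponential(rate λ=2/7)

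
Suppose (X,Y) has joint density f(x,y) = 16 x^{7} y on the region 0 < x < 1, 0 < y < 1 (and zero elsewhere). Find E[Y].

E[Y] = ∫_0^1 ∫_0^1 y × f(x,y) dx dy
= \frac{2}{3}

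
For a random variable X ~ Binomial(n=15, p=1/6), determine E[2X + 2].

For X ~ Binomial(n=15, p=1/6):
E[X] = \frac{5}{2}
E[2X + 2] = 2 × E[X] + 2 = 7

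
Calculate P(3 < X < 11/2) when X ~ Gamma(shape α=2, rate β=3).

P(3 < X < 11/2) = ∫_{3}^{11/2} f(x) dx
where f(x) = 9 x e^{- 3 x}
= - \frac{35}{2 e^{\frac{33}{2}}} + \frac{10}{e^{9}}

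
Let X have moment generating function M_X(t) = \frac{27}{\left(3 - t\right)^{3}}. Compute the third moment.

To find E[X^3], compute M^(3)(0):
M^(1)(t) = \frac{81}{\left(3 - t\right)^{4}}
M^(2)(t) = \frac{324}{\left(3 - t\right)^{5}}
M^(3)(t) = \frac{1620}{\left(3 - t\right)^{6}}
M^(3)(0) = \frac{20}{9}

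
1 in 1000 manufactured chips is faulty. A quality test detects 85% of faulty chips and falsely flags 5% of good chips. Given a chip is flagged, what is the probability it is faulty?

Let D = the rare event, + = positive/flagged.
P(D) = 1/1000
P(+|D) = 85/100 = 17/20
P(+|D') = 5/100 = 1/20
P(+) = P(+|D)P(D) + P(+|D')P(D')
     = \frac{17}{20} × \frac{1}{1000} + \frac{1}{20} × \frac{999}{1000}
     = \frac{127}{2500}
P(D|+) = P(+|D)P(D)/P(+) = \frac{17}{1016}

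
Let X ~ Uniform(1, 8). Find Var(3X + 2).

For X ~ Uniform(1, 8):
Var(X) = \frac{49}{12}
Var(3X + 2) = (3)² × Var(X) = 9 × \frac{49}{12} = \frac{147}{4}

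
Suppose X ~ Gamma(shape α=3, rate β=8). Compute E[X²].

Using the identity E[X²] = Var(X) + (E[X])²:
E[X] = \frac{3}{8}
Var(X) = \frac{3}{64}
E[X²] = \frac{3}{64} + (\frac{3}{8})²
= \frac{3}{16}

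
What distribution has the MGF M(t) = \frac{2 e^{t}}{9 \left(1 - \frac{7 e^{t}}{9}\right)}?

The MGF M(t) = \frac{2 e^{t}}{9 \left(1 - \frac{7 e^{t}}{9}\right)} is the standard form for the Geometric distribution.
Comparing with the known MGF formula identifies: Geometric(p=2/9), X = trial number of first success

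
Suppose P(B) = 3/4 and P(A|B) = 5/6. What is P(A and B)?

By definition, P(A|B) = P(A ∩ B) / P(B)
So P(A ∩ B) = P(A|B) × P(B)
= 5/6 × 3/4
= 5/8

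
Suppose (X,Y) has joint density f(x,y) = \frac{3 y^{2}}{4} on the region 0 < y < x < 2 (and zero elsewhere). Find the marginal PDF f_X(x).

f_X(x) = ∫_0^x \frac{3 y^{2}}{4} dy = \frac{x^{3}}{4}
for 0 < x < 2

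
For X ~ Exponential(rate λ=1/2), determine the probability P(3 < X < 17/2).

P(3 < X < 17/2) = ∫_{3}^{17/2} f(x) dx
where f(x) = \frac{e^{- \frac{x}{2}}}{2}
= - \frac{1}{e^{\frac{17}{4}}} + e^{- \frac{3}{2}}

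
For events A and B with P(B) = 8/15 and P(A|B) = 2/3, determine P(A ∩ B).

By definition, P(A|B) = P(A ∩ B) / P(B)
So P(A ∩ B) = P(A|B) × P(B)
= 2/3 × 8/15
= 16/45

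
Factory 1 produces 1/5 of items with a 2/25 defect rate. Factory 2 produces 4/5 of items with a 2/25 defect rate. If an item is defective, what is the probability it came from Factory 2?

Using Bayes' theorem:
P(F1) = 1/5, P(D|F1) = 2/25
P(F2) = 4/5, P(D|F2) = 2/25
P(D) = P(D|F1)P(F1) + P(D|F2)P(F2)
     = \frac{2}{25}
P(F2|D) = P(D|F2)P(F2) / P(D)
= \frac{4}{5}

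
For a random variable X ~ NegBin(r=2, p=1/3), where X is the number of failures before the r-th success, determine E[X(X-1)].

E[X(X-1)] = E[X² - X] = E[X²] - E[X]
E[X] = 4
E[X²] = Var(X) + (E[X])² = 12 + (4)² = 28
E[X(X-1)] = 28 - 4 = 24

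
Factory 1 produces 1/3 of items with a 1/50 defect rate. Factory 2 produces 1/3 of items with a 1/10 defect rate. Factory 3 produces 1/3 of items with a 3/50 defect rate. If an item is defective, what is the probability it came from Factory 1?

Using Bayes' theorem:
P(F1) = 1/3, P(D|F1) = 1/50
P(F2) = 1/3, P(D|F2) = 1/10
P(F3) = 1/3, P(D|F3) = 3/50
P(D) = P(D|F1)P(F1) + P(D|F2)P(F2) + P(D|F3)P(F3)
     = \frac{3}{50}
P(F1|D) = P(D|F1)P(F1) / P(D)
= \frac{1}{9}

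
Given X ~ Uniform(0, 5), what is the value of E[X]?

For X ~ Uniform(0, 5), the expected value is:
E[X] = \frac{5}{2}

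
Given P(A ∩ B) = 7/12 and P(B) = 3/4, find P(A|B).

P(A|B) = P(A ∩ B) / P(B)
= (7/12) / (3/4)
= 7/9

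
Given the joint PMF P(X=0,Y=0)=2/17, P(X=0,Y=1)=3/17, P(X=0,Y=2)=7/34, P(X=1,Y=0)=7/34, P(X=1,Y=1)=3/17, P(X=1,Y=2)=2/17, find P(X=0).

P(X=0) = P(X=0,Y=0) + P(X=0,Y=1) + P(X=0,Y=2)
= 2/17 + 3/17 + 7/34
= 1/2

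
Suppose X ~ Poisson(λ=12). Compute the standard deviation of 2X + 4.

For X ~ Poisson(λ=12):
Var(X) = 12
SD(X) = √(Var(X)) = √(12) = 2 \sqrt{3}
SD(2X + 4) = |2| × SD(X) = 2 × 2 \sqrt{3} = 4 \sqrt{3}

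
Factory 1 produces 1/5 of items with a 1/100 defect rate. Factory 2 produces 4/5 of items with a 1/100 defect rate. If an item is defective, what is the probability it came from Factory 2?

Using Bayes' theorem:
P(F1) = 1/5, P(D|F1) = 1/100
P(F2) = 4/5, P(D|F2) = 1/100
P(D) = P(D|F1)P(F1) + P(D|F2)P(F2)
     = \frac{1}{100}
P(F2|D) = P(D|F2)P(F2) / P(D)
= \frac{4}{5}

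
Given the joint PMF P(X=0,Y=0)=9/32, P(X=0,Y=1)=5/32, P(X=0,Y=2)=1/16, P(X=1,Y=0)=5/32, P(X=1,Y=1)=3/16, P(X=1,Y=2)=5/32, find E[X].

First find marginal of X:
P(X=0) = 1/2
P(X=1) = 1/2
E[X] = 0 × 1/2 + 1 × 1/2 = 1/2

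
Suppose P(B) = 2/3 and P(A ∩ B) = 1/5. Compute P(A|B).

P(A|B) = P(A ∩ B) / P(B)
= (1/5) / (2/3)
= 3/10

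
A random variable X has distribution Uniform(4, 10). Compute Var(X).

For X ~ Uniform(4, 10):
Var(X) = 3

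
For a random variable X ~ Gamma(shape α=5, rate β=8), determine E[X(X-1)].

E[X(X-1)] = E[X² - X] = E[X²] - E[X]
E[X] = \frac{5}{8}
E[X²] = Var(X) + (E[X])² = \frac{5}{64} + (\frac{5}{8})² = \frac{15}{32}
E[X(X-1)] = \frac{15}{32} - \frac{5}{8} = - \frac{5}{32}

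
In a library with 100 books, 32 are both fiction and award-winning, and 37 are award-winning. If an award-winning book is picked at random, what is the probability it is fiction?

P(A ∩ B) = 32/100 = 8/25
P(B) = 37/100
P(A|B) = P(A ∩ B) / P(B) = (8/25) / (37/100) = 32/37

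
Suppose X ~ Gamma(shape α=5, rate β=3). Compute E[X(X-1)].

E[X(X-1)] = E[X² - X] = E[X²] - E[X]
E[X] = \frac{5}{3}
E[X²] = Var(X) + (E[X])² = \frac{5}{9} + (\frac{5}{3})² = \frac{10}{3}
E[X(X-1)] = \frac{10}{3} - \frac{5}{3} = \frac{5}{3}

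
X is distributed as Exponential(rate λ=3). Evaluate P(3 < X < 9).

P(3 < X < 9) = ∫_{3}^{9} f(x) dx
where f(x) = 3 e^{- 3 x}
= - \frac{1 - e^{18}}{e^{27}}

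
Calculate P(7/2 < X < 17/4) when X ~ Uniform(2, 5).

P(7/2 < X < 17/4) = ∫_{7/2}^{17/4} f(x) dx
where f(x) = \frac{1}{3}
= \frac{1}{4}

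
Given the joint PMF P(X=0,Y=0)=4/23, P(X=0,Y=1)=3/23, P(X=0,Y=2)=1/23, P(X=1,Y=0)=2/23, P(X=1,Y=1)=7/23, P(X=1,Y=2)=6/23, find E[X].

First find marginal of X:
P(X=0) = 8/23
P(X=1) = 15/23
E[X] = 0 × 8/23 + 1 × 15/23 = 15/23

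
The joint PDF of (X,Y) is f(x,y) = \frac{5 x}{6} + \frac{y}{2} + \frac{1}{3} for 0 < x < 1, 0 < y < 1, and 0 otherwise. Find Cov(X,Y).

E[XY] = ∫∫ xy × f(x,y) dx dy = \frac{11}{36}
E[X] = \frac{41}{72}
E[Y] = \frac{13}{24}
Cov(X,Y) = E[XY] - E[X]E[Y] = - \frac{5}{1728}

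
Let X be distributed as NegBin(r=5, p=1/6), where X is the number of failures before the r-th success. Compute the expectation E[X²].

Using the identity E[X²] = Var(X) + (E[X])²:
E[X] = 25
Var(X) = 150
E[X²] = 150 + (25)²
= 775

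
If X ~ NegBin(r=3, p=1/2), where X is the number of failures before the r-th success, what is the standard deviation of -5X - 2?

For X ~ NegBin(r=3, p=1/2), where X is the number of failures before the r-th success:
Var(X) = 6
SD(X) = √(Var(X)) = √(6) = \sqrt{6}
SD(-5X - 2) = |-5| × SD(X) = 5 × \sqrt{6} = 5 \sqrt{6}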